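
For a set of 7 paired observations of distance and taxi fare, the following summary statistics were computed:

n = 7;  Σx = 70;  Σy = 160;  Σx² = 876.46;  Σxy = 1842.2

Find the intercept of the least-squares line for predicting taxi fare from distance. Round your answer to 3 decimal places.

9.132

Sxx = Σx² − (Σx)²/n = 876.46 − 700 = 176.46
Sxy = Σxy − (Σx)(Σy)/n = 1842.2 − 1600 = 242.2
b = Sxy/Sxx = 242.2/176.46 = 1.372549
a = ȳ − b·x̄ = 22.857143 − 1.372549·10 = 9.131653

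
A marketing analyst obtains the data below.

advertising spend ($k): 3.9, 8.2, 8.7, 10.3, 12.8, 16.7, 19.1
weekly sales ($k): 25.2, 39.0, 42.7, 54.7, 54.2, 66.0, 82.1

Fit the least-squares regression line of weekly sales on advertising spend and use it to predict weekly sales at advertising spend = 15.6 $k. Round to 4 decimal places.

66.7008

n = 7, Σx = 79.7, Σy = 363.9, Σxy = 4717.05, Σx² = 1071.77
Sxx = Σx² − (Σx)²/n = 1071.77 − 907.441429 = 164.328571
Sxy = Σxy − (Σx)(Σy)/n = 4717.05 − 4143.261429 = 573.788571
b = Sxy/Sxx = 573.788571/164.328571 = 3.491715
a = ȳ − b·x̄ = 51.985714 − 3.491715·11.385714 = 12.230043
ŷ(15.6) = a + b·15.6 = 12.230043 + 3.491715·15.6 = 66.700800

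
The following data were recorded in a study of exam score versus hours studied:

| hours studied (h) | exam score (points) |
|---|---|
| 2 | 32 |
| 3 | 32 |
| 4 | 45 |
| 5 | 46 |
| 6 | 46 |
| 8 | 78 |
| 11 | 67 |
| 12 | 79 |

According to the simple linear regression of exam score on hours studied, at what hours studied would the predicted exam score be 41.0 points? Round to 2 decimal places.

3.82

n = 8, Σx = 51, Σy = 425, Σxy = 3155, Σx² = 419
Sxx = Σx² − (Σx)²/n = 419 − 325.125 = 93.875
Sxy = Σxy − (Σx)(Σy)/n = 3155 − 2709.375 = 445.625
b = Sxy/Sxx = 445.625/93.875 = 4.747004
a = ȳ − b·x̄ = 53.125 − 4.747004·6.375 = 22.862850
Set a + b·x = 41.0: x = (41.0 − 22.862850) / 4.747004 = 3.820757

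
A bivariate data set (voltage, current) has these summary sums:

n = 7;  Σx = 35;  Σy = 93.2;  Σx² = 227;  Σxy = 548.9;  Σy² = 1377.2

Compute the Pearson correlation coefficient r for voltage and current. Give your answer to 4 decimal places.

0.9847

Sxx = Σx² − (Σx)²/n = 227 − 175 = 52
Sxy = Σxy − (Σx)(Σy)/n = 548.9 − 466 = 82.9
Syy = Σy² − (Σy)²/n = 1377.2 − 1240.891429 = 136.308571
r = Sxy/√(Sxx·Syy) = 82.9/√(7088.045714) = 82.9/84.190532 = 0.984671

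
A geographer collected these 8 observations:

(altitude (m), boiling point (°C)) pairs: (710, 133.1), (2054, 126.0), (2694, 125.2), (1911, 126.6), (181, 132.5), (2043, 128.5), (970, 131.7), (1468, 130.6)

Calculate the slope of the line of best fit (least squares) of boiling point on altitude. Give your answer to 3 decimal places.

-0.003

n = 8, Σx = 12031, Σy = 1034.2, Σxy = 1538504.2, Σx² = 22935107
Sxx = Σx² − (Σx)²/n = 22935107 − 18093120.125 = 4841986.875
Sxy = Σxy − (Σx)(Σy)/n = 1538504.2 − 1555307.525 = -16803.325
b = Sxy/Sxx = -16803.325/4841986.875 = -0.003470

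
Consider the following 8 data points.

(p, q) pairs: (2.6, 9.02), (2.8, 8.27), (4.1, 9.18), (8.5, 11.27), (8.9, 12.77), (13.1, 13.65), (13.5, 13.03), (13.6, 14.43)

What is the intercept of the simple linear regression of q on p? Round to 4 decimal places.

7.4301

n = 8, Σx = 67.1, Σy = 91.62, Σxy = 844.662, Σx² = 721.69
Sxx = Σx² − (Σx)²/n = 721.69 − 562.80125 = 158.88875
Sxy = Σxy − (Σx)(Σy)/n = 844.662 − 768.46275 = 76.19925
b = Sxy/Sxx = 76.19925/158.88875 = 0.479576
a = ȳ − b·x̄ = 11.4525 − 0.479576·8.3875 = 7.430055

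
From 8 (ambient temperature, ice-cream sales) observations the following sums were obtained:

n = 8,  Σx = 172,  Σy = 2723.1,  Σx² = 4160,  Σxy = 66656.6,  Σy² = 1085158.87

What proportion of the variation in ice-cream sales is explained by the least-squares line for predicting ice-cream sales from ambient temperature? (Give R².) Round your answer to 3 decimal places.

0.900

Sxx = Σx² − (Σx)²/n = 4160 − 3698 = 462
Sxy = Σxy − (Σx)(Σy)/n = 66656.6 − 58546.65 = 8109.95
Syy = Σy² − (Σy)²/n = 1085158.87 − 926909.20125 = 158249.66875
R² = Sxy²/(Sxx·Syy) = (8109.95)²/(462·158249.66875) = 0.899604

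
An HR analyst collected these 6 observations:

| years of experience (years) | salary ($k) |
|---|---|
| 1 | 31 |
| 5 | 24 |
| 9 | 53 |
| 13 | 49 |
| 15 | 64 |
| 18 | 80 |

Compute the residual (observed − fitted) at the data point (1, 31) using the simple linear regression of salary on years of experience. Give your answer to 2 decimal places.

n = 6, Σx = 61, Σy = 301, Σxy = 3665, Σx² = 825
Sxx = Σx² − (Σx)²/n = 825 − 620.166667 = 204.833333
Sxy = Σxy − (Σx)(Σy)/n = 3665 − 3060.166667 = 604.833333
b = Sxy/Sxx = 604.833333/204.833333 = 2.952807
a = ȳ − b·x̄ = 50.166667 − 2.952807·10.166667 = 20.146461
ŷ(1) = 20.146461 + 2.952807·1 = 23.099268
residual = y − ŷ = 31 − 23.099268 = 7.900732

7.90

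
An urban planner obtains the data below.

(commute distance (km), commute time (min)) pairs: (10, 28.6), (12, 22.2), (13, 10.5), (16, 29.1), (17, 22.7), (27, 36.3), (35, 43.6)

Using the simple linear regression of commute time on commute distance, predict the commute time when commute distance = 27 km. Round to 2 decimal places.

n = 7, Σx = 130, Σy = 193, Σxy = 4046.5, Σx² = 2912
Sxx = Σx² − (Σx)²/n = 2912 − 2414.285714 = 497.714286
Sxy = Σxy − (Σx)(Σy)/n = 4046.5 − 3584.285714 = 462.214286
b = Sxy/Sxx = 462.214286/497.714286 = 0.928674
a = ȳ − b·x̄ = 27.571429 − 0.928674·18.571429 = 10.324627
ŷ(27) = a + b·27 = 10.324627 + 0.928674·27 = 35.398823

35.40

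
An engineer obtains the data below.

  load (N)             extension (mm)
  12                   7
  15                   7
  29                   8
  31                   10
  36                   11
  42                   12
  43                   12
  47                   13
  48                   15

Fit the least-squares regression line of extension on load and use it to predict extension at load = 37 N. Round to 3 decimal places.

11.225

n = 9, Σx = 303, Σy = 95, Σxy = 3478, Σx² = 11593
Sxx = Σx² − (Σx)²/n = 11593 − 10201 = 1392
Sxy = Σxy − (Σx)(Σy)/n = 3478 − 3198.333333 = 279.666667
b = Sxy/Sxx = 279.666667/1392 = 0.200910
a = ȳ − b·x̄ = 10.555556 − 0.200910·33.666667 = 3.791587
ŷ(37) = a + b·37 = 3.791587 + 0.200910·37 = 11.225255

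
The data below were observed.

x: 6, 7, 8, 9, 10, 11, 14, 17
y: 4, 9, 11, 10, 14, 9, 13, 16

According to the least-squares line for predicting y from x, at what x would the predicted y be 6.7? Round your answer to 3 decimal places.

n = 8, Σx = 82, Σy = 86, Σxy = 958, Σx² = 936
Sxx = Σx² − (Σx)²/n = 936 − 840.5 = 95.5
Sxy = Σxy − (Σx)(Σy)/n = 958 − 881.5 = 76.5
b = Sxy/Sxx = 76.5/95.5 = 0.801047
a = ȳ − b·x̄ = 10.75 − 0.801047·10.25 = 2.539267
Set a + b·x = 6.7: x = (6.7 − 2.539267) / 0.801047 = 5.194118

5.194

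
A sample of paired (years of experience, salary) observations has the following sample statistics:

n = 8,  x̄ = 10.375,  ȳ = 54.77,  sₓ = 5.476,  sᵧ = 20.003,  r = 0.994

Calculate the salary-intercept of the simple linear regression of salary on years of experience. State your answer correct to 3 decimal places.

17.099

b = r · sᵧ/sₓ = 0.994 · 20.003/5.476 = 3.630932
a = ȳ − b·x̄ = 54.77 − 3.630932·10.375 = 17.099084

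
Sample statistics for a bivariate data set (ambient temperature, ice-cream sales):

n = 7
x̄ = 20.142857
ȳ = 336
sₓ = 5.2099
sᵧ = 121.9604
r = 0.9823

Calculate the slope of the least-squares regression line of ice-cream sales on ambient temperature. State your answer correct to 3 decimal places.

22.995

b = r · sᵧ/sₓ = 0.9823 · 121.9604/5.2099 = 22.995010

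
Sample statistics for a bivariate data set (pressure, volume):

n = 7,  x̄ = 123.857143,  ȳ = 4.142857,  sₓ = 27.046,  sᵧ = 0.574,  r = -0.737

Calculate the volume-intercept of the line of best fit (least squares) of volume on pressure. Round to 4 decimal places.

6.0802

b = r · sᵧ/sₓ = -0.737 · 0.574/27.046 = -0.015641
a = ȳ − b·x̄ = 4.142857 − (-0.015641)·123.857143 = 6.080159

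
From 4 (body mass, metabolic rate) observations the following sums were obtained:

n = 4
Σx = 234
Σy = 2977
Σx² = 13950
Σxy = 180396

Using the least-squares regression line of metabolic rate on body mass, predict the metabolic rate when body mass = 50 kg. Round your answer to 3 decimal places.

Sxx = Σx² − (Σx)²/n = 13950 − 13689 = 261
Sxy = Σxy − (Σx)(Σy)/n = 180396 − 174154.5 = 6241.5
b = Sxy/Sxx = 6241.5/261 = 23.913793
a = ȳ − b·x̄ = 744.25 − 23.913793·58.5 = -654.706897
ŷ(50) = a + b·50 = -654.706897 + 23.913793·50 = 540.982759

540.983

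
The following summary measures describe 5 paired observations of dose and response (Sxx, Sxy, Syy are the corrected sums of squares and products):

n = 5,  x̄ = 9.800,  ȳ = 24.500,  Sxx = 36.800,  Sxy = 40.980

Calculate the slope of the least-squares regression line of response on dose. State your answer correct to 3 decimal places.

1.114

b = Sxy/Sxx = 40.98/36.8 = 1.113587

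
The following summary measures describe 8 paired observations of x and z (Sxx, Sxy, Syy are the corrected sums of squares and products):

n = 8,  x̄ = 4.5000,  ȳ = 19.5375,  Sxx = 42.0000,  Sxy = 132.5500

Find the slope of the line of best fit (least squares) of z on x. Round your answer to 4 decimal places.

b = Sxy/Sxx = 132.55/42 = 3.155952

3.1560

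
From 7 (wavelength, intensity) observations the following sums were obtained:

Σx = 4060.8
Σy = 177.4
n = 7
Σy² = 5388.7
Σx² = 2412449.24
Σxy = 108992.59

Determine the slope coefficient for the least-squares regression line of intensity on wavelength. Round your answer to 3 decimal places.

0.107

Sxx = Σx² − (Σx)²/n = 2412449.24 − 2355728.091429 = 56721.148571
Sxy = Σxy − (Σx)(Σy)/n = 108992.59 − 102912.274286 = 6080.315714
b = Sxy/Sxx = 6080.315714/56721.148571 = 0.107197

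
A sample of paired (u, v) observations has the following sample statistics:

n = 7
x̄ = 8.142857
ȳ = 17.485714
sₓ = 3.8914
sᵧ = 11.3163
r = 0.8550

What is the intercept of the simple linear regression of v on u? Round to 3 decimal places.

b = r · sᵧ/sₓ = 0.855 · 11.3163/3.8914 = 2.486364
a = ȳ − b·x̄ = 17.485714 − 2.486364·8.142857 = -2.760392

-2.760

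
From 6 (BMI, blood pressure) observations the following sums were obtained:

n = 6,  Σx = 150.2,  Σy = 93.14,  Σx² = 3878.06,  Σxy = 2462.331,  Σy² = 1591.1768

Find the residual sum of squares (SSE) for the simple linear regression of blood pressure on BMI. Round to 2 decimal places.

0.57

Sxx = Σx² − (Σx)²/n = 3878.06 − 3760.006667 = 118.053333
Sxy = Σxy − (Σx)(Σy)/n = 2462.331 − 2331.604667 = 130.726333
Syy = Σy² − (Σy)²/n = 1591.1768 − 1445.843267 = 145.333533
b = Sxy/Sxx = 130.726333/118.053333 = 1.107350
SSE = Syy − b·Sxy = 145.333533 − 1.107350·130.726333 = 0.573756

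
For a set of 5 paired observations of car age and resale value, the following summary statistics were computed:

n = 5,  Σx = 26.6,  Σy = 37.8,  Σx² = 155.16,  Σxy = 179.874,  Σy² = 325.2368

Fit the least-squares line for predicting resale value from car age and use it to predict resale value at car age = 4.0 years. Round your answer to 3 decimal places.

Sxx = Σx² − (Σx)²/n = 155.16 − 141.512 = 13.648
Sxy = Σxy − (Σx)(Σy)/n = 179.874 − 201.096 = -21.222
b = Sxy/Sxx = -21.222/13.648 = -1.554953
a = ȳ − b·x̄ = 7.56 − (-1.554953)·5.32 = 15.832351
ŷ(4.0) = a + b·4.0 = 15.832351 + (-1.554953)·4 = 9.612538

9.613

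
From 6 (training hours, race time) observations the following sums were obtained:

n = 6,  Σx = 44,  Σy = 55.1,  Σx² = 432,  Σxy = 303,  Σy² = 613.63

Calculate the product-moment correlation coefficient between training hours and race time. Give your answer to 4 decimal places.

-0.9317

Sxx = Σx² − (Σx)²/n = 432 − 322.666667 = 109.333333
Sxy = Σxy − (Σx)(Σy)/n = 303 − 404.066667 = -101.066667
Syy = Σy² − (Σy)²/n = 613.63 − 506.001667 = 107.628333
r = Sxy/√(Sxx·Syy) = -101.066667/√(11767.364444) = -101.066667/108.477484 = -0.931683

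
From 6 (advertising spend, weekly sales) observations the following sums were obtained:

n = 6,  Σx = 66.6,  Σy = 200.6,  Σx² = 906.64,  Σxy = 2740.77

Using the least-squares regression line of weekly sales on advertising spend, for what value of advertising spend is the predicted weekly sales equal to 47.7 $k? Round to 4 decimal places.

15.7448

Sxx = Σx² − (Σx)²/n = 906.64 − 739.26 = 167.38
Sxy = Σxy − (Σx)(Σy)/n = 2740.77 − 2226.66 = 514.11
b = Sxy/Sxx = 514.11/167.38 = 3.071514
a = ȳ − b·x̄ = 33.433333 − 3.071514·11.1 = -0.660471
Set a + b·x = 47.7: x = (47.7 − (-0.660471)) / 3.071514 = 15.744832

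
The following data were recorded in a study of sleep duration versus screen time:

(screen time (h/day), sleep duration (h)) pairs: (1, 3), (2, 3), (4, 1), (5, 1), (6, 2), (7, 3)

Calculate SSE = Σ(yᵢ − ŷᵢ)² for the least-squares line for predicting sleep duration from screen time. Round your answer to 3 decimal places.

4.460

n = 6, Σx = 25, Σy = 13, Σxy = 51, Σx² = 131, Σy² = 33
Sxx = Σx² − (Σx)²/n = 131 − 104.166667 = 26.833333
Sxy = Σxy − (Σx)(Σy)/n = 51 − 54.166667 = -3.166667
Syy = Σy² − (Σy)²/n = 33 − 28.166667 = 4.833333
b = Sxy/Sxx = -3.166667/26.833333 = -0.118012
SSE = Syy − b·Sxy = 4.833333 − (-0.118012)·(-3.166667) = 4.459627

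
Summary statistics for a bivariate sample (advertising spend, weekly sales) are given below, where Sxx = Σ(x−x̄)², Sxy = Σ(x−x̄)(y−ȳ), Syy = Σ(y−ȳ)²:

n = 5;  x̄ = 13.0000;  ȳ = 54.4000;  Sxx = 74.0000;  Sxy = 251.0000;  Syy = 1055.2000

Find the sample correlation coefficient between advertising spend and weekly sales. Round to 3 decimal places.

r = Sxy/√(Sxx·Syy) = 251/√(78084.8) = 251/279.436576 = 0.898236

0.898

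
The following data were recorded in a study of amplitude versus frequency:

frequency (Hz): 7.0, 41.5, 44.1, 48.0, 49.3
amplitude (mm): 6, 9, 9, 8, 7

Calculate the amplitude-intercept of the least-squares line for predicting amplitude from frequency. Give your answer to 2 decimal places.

5.95

n = 5, Σx = 189.9, Σy = 39, Σxy = 1541.5, Σx² = 8450.55
Sxx = Σx² − (Σx)²/n = 8450.55 − 7212.402 = 1238.148
Sxy = Σxy − (Σx)(Σy)/n = 1541.5 − 1481.22 = 60.28
b = Sxy/Sxx = 60.28/1238.148 = 0.048686
a = ȳ − b·x̄ = 7.8 − 0.048686·37.98 = 5.950920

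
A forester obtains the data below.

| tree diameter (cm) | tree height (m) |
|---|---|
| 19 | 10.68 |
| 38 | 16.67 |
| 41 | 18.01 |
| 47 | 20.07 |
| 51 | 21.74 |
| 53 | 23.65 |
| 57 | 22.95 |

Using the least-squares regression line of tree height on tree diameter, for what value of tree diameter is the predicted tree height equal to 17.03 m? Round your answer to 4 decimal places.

n = 7, Σx = 306, Σy = 133.77, Σxy = 6188.42, Σx² = 14354
Sxx = Σx² − (Σx)²/n = 14354 − 13376.571429 = 977.428571
Sxy = Σxy − (Σx)(Σy)/n = 6188.42 − 5847.66 = 340.76
b = Sxy/Sxx = 340.76/977.428571 = 0.348629
a = ȳ − b·x̄ = 19.11 − 0.348629·43.714286 = 3.869930
Set a + b·x = 17.03: x = (17.03 − 3.869930) / 0.348629 = 37.748059

37.7481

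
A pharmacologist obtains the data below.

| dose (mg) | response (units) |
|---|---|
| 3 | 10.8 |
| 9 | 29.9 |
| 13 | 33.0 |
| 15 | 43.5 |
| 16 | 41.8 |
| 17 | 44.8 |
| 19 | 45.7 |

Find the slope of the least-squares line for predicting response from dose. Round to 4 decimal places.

n = 7, Σx = 92, Σy = 249.5, Σxy = 3681.7, Σx² = 1390
Sxx = Σx² − (Σx)²/n = 1390 − 1209.142857 = 180.857143
Sxy = Σxy − (Σx)(Σy)/n = 3681.7 − 3279.142857 = 402.557143
b = Sxy/Sxx = 402.557143/180.857143 = 2.225829

2.2258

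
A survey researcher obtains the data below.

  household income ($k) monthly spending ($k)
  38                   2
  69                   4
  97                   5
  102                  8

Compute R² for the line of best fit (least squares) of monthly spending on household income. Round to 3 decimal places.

n = 4, Σx = 306, Σy = 19, Σxy = 1653, Σx² = 26018, Σy² = 109
Sxx = Σx² − (Σx)²/n = 26018 − 23409 = 2609
Sxy = Σxy − (Σx)(Σy)/n = 1653 − 1453.5 = 199.5
Syy = Σy² − (Σy)²/n = 109 − 90.25 = 18.75
R² = Sxy²/(Sxx·Syy) = (199.5)²/(2609·18.75) = 0.813599

0.814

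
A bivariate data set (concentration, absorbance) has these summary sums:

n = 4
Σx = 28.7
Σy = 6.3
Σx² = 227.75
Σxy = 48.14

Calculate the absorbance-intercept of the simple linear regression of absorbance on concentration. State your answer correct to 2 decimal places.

0.61

Sxx = Σx² − (Σx)²/n = 227.75 − 205.9225 = 21.8275
Sxy = Σxy − (Σx)(Σy)/n = 48.14 − 45.2025 = 2.9375
b = Sxy/Sxx = 2.9375/21.8275 = 0.134578
a = ȳ − b·x̄ = 1.575 − 0.134578·7.175 = 0.609403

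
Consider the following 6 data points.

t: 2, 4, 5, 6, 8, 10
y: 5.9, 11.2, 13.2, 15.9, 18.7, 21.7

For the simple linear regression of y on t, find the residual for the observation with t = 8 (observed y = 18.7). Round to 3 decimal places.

n = 6, Σx = 35, Σy = 86.6, Σxy = 584.6, Σx² = 245
Sxx = Σx² − (Σx)²/n = 245 − 204.166667 = 40.833333
Sxy = Σxy − (Σx)(Σy)/n = 584.6 − 505.166667 = 79.433333
b = Sxy/Sxx = 79.433333/40.833333 = 1.945306
a = ȳ − b·x̄ = 14.433333 − 1.945306·5.833333 = 3.085714
ŷ(8) = 3.085714 + 1.945306·8 = 18.648163
residual = y − ŷ = 18.7 − 18.648163 = 0.051837

0.052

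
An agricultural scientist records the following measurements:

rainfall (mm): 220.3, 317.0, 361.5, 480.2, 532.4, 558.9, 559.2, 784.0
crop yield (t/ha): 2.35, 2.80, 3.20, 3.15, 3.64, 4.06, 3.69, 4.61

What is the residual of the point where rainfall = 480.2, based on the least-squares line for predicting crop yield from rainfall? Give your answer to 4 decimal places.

n = 8, Σx = 3813.5, Σy = 27.5, Σxy = 13959.493, Σx² = 2033474.99
Sxx = Σx² − (Σx)²/n = 2033474.99 − 1817847.78125 = 215627.20875
Sxy = Σxy − (Σx)(Σy)/n = 13959.493 − 13108.90625 = 850.58675
b = Sxy/Sxx = 850.58675/215627.20875 = 0.003945
a = ȳ − b·x̄ = 3.4375 − 0.003945·476.6875 = 1.557106
ŷ(480.2) = 1.557106 + 0.003945·480.2 = 3.451356
residual = y − ŷ = 3.15 − 3.451356 = -0.301356

-0.3014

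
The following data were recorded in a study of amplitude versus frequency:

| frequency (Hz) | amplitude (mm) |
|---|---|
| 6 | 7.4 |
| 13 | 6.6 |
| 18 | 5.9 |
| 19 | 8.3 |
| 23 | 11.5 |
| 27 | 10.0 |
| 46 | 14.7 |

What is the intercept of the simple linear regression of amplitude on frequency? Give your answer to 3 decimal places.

n = 7, Σx = 152, Σy = 64.4, Σxy = 1604.8, Σx² = 4264
Sxx = Σx² − (Σx)²/n = 4264 − 3300.571429 = 963.428571
Sxy = Σxy − (Σx)(Σy)/n = 1604.8 − 1398.4 = 206.4
b = Sxy/Sxx = 206.4/963.428571 = 0.214235
a = ȳ − b·x̄ = 9.2 − 0.214235·21.714286 = 4.548043

4.548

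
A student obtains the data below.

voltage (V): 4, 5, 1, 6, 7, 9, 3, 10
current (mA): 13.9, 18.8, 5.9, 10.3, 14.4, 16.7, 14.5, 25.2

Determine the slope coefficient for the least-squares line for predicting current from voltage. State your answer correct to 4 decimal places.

n = 8, Σx = 45, Σy = 119.7, Σxy = 763.9, Σx² = 317
Sxx = Σx² − (Σx)²/n = 317 − 253.125 = 63.875
Sxy = Σxy − (Σx)(Σy)/n = 763.9 − 673.3125 = 90.5875
b = Sxy/Sxx = 90.5875/63.875 = 1.418200

1.4182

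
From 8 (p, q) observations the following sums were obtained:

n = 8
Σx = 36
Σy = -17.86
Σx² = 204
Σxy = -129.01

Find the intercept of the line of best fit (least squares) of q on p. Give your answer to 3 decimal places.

Sxx = Σx² − (Σx)²/n = 204 − 162 = 42
Sxy = Σxy − (Σx)(Σy)/n = -129.01 − (-80.37) = -48.64
b = Sxy/Sxx = -48.64/42 = -1.158095
a = ȳ − b·x̄ = -2.2325 − (-1.158095)·4.5 = 2.978929

2.979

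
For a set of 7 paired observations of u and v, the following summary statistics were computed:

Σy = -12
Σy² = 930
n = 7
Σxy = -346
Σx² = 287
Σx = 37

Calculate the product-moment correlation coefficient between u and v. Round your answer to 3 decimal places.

-0.980

Sxx = Σx² − (Σx)²/n = 287 − 195.571429 = 91.428571
Sxy = Σxy − (Σx)(Σy)/n = -346 − (-63.428571) = -282.571429
Syy = Σy² − (Σy)²/n = 930 − 20.571429 = 909.428571
r = Sxy/√(Sxx·Syy) = -282.571429/√(83147.755102) = -282.571429/288.353525 = -0.979948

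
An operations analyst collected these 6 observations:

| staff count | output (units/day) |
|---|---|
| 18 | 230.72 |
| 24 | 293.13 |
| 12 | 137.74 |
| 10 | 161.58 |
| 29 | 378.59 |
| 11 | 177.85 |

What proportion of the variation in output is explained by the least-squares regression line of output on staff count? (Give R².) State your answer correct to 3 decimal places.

n = 6, Σx = 104, Σy = 1379.61, Σxy = 27392.22, Σx² = 2106, Σy² = 359198.3299
Sxx = Σx² − (Σx)²/n = 2106 − 1802.666667 = 303.333333
Sxy = Σxy − (Σx)(Σy)/n = 27392.22 − 23913.24 = 3478.98
Syy = Σy² − (Σy)²/n = 359198.3299 − 317220.62535 = 41977.70455
R² = Sxy²/(Sxx·Syy) = (3478.98)²/(303.333333·41977.70455) = 0.950528

0.951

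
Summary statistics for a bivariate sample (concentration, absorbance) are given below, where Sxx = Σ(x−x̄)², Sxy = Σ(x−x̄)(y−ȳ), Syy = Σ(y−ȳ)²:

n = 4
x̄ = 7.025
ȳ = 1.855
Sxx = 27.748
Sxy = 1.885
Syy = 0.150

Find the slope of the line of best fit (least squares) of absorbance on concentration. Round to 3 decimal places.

0.068

b = Sxy/Sxx = 1.885/27.748 = 0.067933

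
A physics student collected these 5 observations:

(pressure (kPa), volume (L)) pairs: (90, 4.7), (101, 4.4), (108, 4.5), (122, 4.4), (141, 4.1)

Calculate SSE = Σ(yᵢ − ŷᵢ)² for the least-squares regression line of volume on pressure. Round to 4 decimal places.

n = 5, Σx = 562, Σy = 22.1, Σxy = 2468.3, Σx² = 64730, Σy² = 97.87
Sxx = Σx² − (Σx)²/n = 64730 − 63168.8 = 1561.2
Sxy = Σxy − (Σx)(Σy)/n = 2468.3 − 2484.04 = -15.74
Syy = Σy² − (Σy)²/n = 97.87 − 97.682 = 0.188
b = Sxy/Sxx = -15.74/1561.2 = -0.010082
SSE = Syy − b·Sxy = 0.188 − (-0.010082)·(-15.74) = 0.029310

0.0293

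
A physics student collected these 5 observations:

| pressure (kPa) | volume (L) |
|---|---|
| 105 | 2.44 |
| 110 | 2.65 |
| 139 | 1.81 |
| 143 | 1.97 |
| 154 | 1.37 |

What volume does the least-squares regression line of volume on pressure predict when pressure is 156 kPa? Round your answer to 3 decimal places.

n = 5, Σx = 651, Σy = 10.24, Σxy = 1291.98, Σx² = 86611
Sxx = Σx² − (Σx)²/n = 86611 − 84760.2 = 1850.8
Sxy = Σxy − (Σx)(Σy)/n = 1291.98 − 1333.248 = -41.268
b = Sxy/Sxx = -41.268/1850.8 = -0.022297
a = ȳ − b·x̄ = 2.048 − (-0.022297)·130.2 = 4.951120
ŷ(156) = a + b·156 = 4.951120 + (-0.022297)·156 = 1.472727

1.473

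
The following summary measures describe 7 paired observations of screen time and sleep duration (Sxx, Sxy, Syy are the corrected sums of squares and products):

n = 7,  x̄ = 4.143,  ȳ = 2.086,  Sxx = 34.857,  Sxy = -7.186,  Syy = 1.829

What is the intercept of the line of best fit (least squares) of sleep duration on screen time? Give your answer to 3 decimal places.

b = Sxy/Sxx = -7.186/34.857 = -0.206157
a = ȳ − b·x̄ = 2.086 − (-0.206157)·4.143 = 2.940107

2.940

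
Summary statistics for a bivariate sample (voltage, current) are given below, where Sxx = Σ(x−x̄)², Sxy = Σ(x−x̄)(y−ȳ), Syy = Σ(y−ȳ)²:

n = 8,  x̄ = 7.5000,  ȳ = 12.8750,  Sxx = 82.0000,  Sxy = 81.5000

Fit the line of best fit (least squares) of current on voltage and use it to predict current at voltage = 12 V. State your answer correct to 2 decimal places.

b = Sxy/Sxx = 81.5/82 = 0.993902
a = ȳ − b·x̄ = 12.875 − 0.993902·7.5 = 5.420732
ŷ(12) = a + b·12 = 5.420732 + 0.993902·12 = 17.347561

17.35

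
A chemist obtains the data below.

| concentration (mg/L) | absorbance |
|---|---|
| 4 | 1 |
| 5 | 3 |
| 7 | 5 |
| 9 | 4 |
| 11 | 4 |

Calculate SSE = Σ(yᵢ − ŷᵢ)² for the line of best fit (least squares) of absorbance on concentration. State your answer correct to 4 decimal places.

5.0976

n = 5, Σx = 36, Σy = 17, Σxy = 134, Σx² = 292, Σy² = 67
Sxx = Σx² − (Σx)²/n = 292 − 259.2 = 32.8
Sxy = Σxy − (Σx)(Σy)/n = 134 − 122.4 = 11.6
Syy = Σy² − (Σy)²/n = 67 − 57.8 = 9.2
b = Sxy/Sxx = 11.6/32.8 = 0.353659
SSE = Syy − b·Sxy = 9.2 − 0.353659·11.6 = 5.097561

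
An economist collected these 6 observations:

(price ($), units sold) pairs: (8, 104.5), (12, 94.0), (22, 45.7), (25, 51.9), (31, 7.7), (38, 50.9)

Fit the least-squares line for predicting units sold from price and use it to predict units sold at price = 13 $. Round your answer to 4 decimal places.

n = 6, Σx = 136, Σy = 354.7, Σxy = 6439.8, Σx² = 3722
Sxx = Σx² − (Σx)²/n = 3722 − 3082.666667 = 639.333333
Sxy = Σxy − (Σx)(Σy)/n = 6439.8 − 8039.866667 = -1600.066667
b = Sxy/Sxx = -1600.066667/639.333333 = -2.502711
a = ȳ − b·x̄ = 59.116667 − (-2.502711)·22.666667 = 115.844786
ŷ(13) = a + b·13 = 115.844786 + (-2.502711)·13 = 83.309541

83.3095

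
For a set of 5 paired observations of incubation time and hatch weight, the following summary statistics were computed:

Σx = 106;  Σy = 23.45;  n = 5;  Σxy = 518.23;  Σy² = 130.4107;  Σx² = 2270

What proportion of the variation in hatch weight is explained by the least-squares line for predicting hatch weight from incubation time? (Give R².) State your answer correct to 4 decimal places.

0.9549

Sxx = Σx² − (Σx)²/n = 2270 − 2247.2 = 22.8
Sxy = Σxy − (Σx)(Σy)/n = 518.23 − 497.14 = 21.09
Syy = Σy² − (Σy)²/n = 130.4107 − 109.9805 = 20.4302
R² = Sxy²/(Sxx·Syy) = (21.09)²/(22.8·20.4302) = 0.954873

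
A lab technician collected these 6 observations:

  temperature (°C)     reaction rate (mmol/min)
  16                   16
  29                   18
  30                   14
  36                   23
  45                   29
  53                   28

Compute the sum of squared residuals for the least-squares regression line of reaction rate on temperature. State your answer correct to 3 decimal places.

49.394

n = 6, Σx = 209, Σy = 128, Σxy = 4815, Σx² = 8127, Σy² = 2930
Sxx = Σx² − (Σx)²/n = 8127 − 7280.166667 = 846.833333
Sxy = Σxy − (Σx)(Σy)/n = 4815 − 4458.666667 = 356.333333
Syy = Σy² − (Σy)²/n = 2930 − 2730.666667 = 199.333333
b = Sxy/Sxx = 356.333333/846.833333 = 0.420783
SSE = Syy − b·Sxy = 199.333333 − 0.420783·356.333333 = 49.394214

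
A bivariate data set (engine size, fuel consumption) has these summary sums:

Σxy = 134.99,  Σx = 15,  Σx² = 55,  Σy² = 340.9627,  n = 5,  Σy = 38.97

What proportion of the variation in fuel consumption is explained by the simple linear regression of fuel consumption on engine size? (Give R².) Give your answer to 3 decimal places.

Sxx = Σx² − (Σx)²/n = 55 − 45 = 10
Sxy = Σxy − (Σx)(Σy)/n = 134.99 − 116.91 = 18.08
Syy = Σy² − (Σy)²/n = 340.9627 − 303.73218 = 37.23052
R² = Sxy²/(Sxx·Syy) = (18.08)²/(10·37.23052) = 0.878007

0.878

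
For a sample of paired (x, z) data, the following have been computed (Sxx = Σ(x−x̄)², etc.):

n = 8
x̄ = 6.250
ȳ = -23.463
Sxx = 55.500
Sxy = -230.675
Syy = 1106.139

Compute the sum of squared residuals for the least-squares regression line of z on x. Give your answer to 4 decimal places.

b = Sxy/Sxx = -230.675/55.5 = -4.156306
SSE = Syy − b·Sxy = 1106.139 − (-4.156306)·(-230.675) = 147.383043

147.3830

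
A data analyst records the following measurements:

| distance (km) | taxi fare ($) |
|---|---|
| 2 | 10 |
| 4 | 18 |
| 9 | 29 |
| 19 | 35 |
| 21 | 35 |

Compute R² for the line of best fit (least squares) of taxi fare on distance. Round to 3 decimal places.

n = 5, Σx = 55, Σy = 127, Σxy = 1753, Σx² = 903, Σy² = 3715
Sxx = Σx² − (Σx)²/n = 903 − 605 = 298
Sxy = Σxy − (Σx)(Σy)/n = 1753 − 1397 = 356
Syy = Σy² − (Σy)²/n = 3715 − 3225.8 = 489.2
R² = Sxy²/(Sxx·Syy) = (356)²/(298·489.2) = 0.869355

0.869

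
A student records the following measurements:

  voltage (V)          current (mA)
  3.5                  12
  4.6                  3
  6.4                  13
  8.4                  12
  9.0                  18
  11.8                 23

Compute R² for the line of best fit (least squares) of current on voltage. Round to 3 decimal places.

0.655

n = 6, Σx = 43.7, Σy = 81, Σxy = 673.2, Σx² = 365.17, Σy² = 1319
Sxx = Σx² − (Σx)²/n = 365.17 − 318.281667 = 46.888333
Sxy = Σxy − (Σx)(Σy)/n = 673.2 − 589.95 = 83.25
Syy = Σy² − (Σy)²/n = 1319 − 1093.5 = 225.5
R² = Sxy²/(Sxx·Syy) = (83.25)²/(46.888333·225.5) = 0.655477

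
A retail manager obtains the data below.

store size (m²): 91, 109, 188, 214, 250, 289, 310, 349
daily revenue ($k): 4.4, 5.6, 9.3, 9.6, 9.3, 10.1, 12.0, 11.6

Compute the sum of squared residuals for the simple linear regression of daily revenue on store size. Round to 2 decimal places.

5.11

n = 8, Σx = 1800, Σy = 71.9, Σxy = 17825.9, Σx² = 465224, Σy² = 696.43
Sxx = Σx² − (Σx)²/n = 465224 − 405000 = 60224
Sxy = Σxy − (Σx)(Σy)/n = 17825.9 − 16177.5 = 1648.4
Syy = Σy² − (Σy)²/n = 696.43 − 646.20125 = 50.22875
b = Sxy/Sxx = 1648.4/60224 = 0.027371
SSE = Syy − b·Sxy = 50.22875 − 0.027371·1648.4 = 5.110150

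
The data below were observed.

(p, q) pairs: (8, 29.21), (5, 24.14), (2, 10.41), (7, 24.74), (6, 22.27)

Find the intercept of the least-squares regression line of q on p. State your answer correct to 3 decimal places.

n = 5, Σx = 28, Σy = 110.77, Σxy = 682, Σx² = 178
Sxx = Σx² − (Σx)²/n = 178 − 156.8 = 21.2
Sxy = Σxy − (Σx)(Σy)/n = 682 − 620.312 = 61.688
b = Sxy/Sxx = 61.688/21.2 = 2.909811
a = ȳ − b·x̄ = 22.154 − 2.909811·5.6 = 5.859057

5.859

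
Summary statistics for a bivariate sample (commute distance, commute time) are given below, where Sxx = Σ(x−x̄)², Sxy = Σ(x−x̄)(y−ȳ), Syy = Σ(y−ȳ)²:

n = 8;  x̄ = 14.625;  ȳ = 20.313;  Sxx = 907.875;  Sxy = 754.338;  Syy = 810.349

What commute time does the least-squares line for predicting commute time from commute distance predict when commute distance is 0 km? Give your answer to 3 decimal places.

8.161

b = Sxy/Sxx = 754.338/907.875 = 0.830883
a = ȳ − b·x̄ = 20.313 − 0.830883·14.625 = 8.161335
ŷ(0) = a + b·0 = 8.161335 + 0.830883·0 = 8.161335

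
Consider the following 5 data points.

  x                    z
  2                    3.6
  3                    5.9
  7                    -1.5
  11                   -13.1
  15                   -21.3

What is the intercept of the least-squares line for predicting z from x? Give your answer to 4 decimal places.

n = 5, Σx = 38, Σy = -26.4, Σxy = -449.2, Σx² = 408
Sxx = Σx² − (Σx)²/n = 408 − 288.8 = 119.2
Sxy = Σxy − (Σx)(Σy)/n = -449.2 − (-200.64) = -248.56
b = Sxy/Sxx = -248.56/119.2 = -2.085235
a = ȳ − b·x̄ = -5.28 − (-2.085235)·7.6 = 10.567785

10.5678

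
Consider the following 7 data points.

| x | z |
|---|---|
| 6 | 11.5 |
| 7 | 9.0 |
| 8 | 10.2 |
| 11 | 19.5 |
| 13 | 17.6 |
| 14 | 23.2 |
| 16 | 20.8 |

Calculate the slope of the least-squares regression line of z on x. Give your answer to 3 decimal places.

1.334

n = 7, Σx = 75, Σy = 111.8, Σxy = 1314.5, Σx² = 891
Sxx = Σx² − (Σx)²/n = 891 − 803.571429 = 87.428571
Sxy = Σxy − (Σx)(Σy)/n = 1314.5 − 1197.857143 = 116.642857
b = Sxy/Sxx = 116.642857/87.428571 = 1.334150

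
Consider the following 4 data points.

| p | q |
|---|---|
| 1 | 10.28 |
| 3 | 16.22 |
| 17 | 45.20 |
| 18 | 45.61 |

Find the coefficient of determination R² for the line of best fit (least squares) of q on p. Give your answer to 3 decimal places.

0.997

n = 4, Σx = 39, Σy = 117.31, Σxy = 1648.32, Σx² = 623, Σy² = 4492.0789
Sxx = Σx² − (Σx)²/n = 623 − 380.25 = 242.75
Sxy = Σxy − (Σx)(Σy)/n = 1648.32 − 1143.7725 = 504.5475
Syy = Σy² − (Σy)²/n = 4492.0789 − 3440.409025 = 1051.669875
R² = Sxy²/(Sxx·Syy) = (504.5475)²/(242.75·1051.669875) = 0.997161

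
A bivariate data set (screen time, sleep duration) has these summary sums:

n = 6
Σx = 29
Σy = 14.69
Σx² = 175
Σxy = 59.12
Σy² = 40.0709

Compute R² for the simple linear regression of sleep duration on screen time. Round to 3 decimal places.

Sxx = Σx² − (Σx)²/n = 175 − 140.166667 = 34.833333
Sxy = Σxy − (Σx)(Σy)/n = 59.12 − 71.001667 = -11.881667
Syy = Σy² − (Σy)²/n = 40.0709 − 35.966017 = 4.104883
R² = Sxy²/(Sxx·Syy) = (-11.881667)²/(34.833333·4.104883) = 0.987322

0.987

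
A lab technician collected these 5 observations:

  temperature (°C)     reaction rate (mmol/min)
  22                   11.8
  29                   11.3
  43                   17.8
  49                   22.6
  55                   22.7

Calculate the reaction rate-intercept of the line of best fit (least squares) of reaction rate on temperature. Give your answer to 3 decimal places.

n = 5, Σx = 198, Σy = 86.2, Σxy = 3708.6, Σx² = 8600
Sxx = Σx² − (Σx)²/n = 8600 − 7840.8 = 759.2
Sxy = Σxy − (Σx)(Σy)/n = 3708.6 − 3413.52 = 295.08
b = Sxy/Sxx = 295.08/759.2 = 0.388672
a = ȳ − b·x̄ = 17.24 − 0.388672·39.6 = 1.848577

1.849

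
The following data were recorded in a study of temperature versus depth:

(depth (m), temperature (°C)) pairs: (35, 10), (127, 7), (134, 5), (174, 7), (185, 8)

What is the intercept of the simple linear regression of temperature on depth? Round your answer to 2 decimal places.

n = 5, Σx = 655, Σy = 37, Σxy = 4607, Σx² = 99811
Sxx = Σx² − (Σx)²/n = 99811 − 85805 = 14006
Sxy = Σxy − (Σx)(Σy)/n = 4607 − 4847 = -240
b = Sxy/Sxx = -240/14006 = -0.017136
a = ȳ − b·x̄ = 7.4 − (-0.017136)·131 = 9.644752

9.64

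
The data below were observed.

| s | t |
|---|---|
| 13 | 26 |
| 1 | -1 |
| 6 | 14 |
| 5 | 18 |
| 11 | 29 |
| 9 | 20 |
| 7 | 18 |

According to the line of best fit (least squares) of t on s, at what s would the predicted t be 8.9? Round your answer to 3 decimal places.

3.502

n = 7, Σx = 52, Σy = 124, Σxy = 1136, Σx² = 482
Sxx = Σx² − (Σx)²/n = 482 − 386.285714 = 95.714286
Sxy = Σxy − (Σx)(Σy)/n = 1136 − 921.142857 = 214.857143
b = Sxy/Sxx = 214.857143/95.714286 = 2.244776
a = ȳ − b·x̄ = 17.714286 − 2.244776·7.428571 = 1.038806
Set a + b·x = 8.9: x = (8.9 − 1.038806) / 2.244776 = 3.501995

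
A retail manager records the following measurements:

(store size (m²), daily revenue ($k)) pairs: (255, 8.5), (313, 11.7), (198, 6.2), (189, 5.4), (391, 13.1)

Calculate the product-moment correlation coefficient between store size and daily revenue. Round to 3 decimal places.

0.982

n = 5, Σx = 1346, Σy = 44.9, Σxy = 13199.9, Σx² = 390800, Σy² = 448.35
Sxx = Σx² − (Σx)²/n = 390800 − 362343.2 = 28456.8
Sxy = Σxy − (Σx)(Σy)/n = 13199.9 − 12087.08 = 1112.82
Syy = Σy² − (Σy)²/n = 448.35 − 403.202 = 45.148
r = Sxy/√(Sxx·Syy) = 1112.82/√(1284767.6064) = 1112.82/1133.475896 = 0.981777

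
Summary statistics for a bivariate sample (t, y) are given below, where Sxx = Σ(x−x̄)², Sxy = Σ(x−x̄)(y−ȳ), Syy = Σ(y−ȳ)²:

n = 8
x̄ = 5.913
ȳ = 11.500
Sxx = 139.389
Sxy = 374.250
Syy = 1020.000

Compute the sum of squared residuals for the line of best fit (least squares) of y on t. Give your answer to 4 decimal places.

15.1642

b = Sxy/Sxx = 374.25/139.389 = 2.684932
SSE = Syy − b·Sxy = 1020 − 2.684932·374.25 = 15.164163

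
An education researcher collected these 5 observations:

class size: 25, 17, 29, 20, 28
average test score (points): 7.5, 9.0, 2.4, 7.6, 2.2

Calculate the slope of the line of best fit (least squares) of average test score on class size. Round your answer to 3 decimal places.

n = 5, Σx = 119, Σy = 28.7, Σxy = 623.7, Σx² = 2939
Sxx = Σx² − (Σx)²/n = 2939 − 2832.2 = 106.8
Sxy = Σxy − (Σx)(Σy)/n = 623.7 − 683.06 = -59.36
b = Sxy/Sxx = -59.36/106.8 = -0.555805

-0.556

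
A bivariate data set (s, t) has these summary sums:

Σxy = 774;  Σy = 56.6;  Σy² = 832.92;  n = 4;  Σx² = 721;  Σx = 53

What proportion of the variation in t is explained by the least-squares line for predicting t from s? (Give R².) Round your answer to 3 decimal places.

Sxx = Σx² − (Σx)²/n = 721 − 702.25 = 18.75
Sxy = Σxy − (Σx)(Σy)/n = 774 − 749.95 = 24.05
Syy = Σy² − (Σy)²/n = 832.92 − 800.89 = 32.03
R² = Sxy²/(Sxx·Syy) = (24.05)²/(18.75·32.03) = 0.963101

0.963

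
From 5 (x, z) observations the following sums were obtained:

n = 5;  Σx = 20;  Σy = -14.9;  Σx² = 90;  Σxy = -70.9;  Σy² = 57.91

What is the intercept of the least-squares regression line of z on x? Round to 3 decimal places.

Sxx = Σx² − (Σx)²/n = 90 − 80 = 10
Sxy = Σxy − (Σx)(Σy)/n = -70.9 − (-59.6) = -11.3
b = Sxy/Sxx = -11.3/10 = -1.13
a = ȳ − b·x̄ = -2.98 − (-1.13)·4 = 1.54

1.540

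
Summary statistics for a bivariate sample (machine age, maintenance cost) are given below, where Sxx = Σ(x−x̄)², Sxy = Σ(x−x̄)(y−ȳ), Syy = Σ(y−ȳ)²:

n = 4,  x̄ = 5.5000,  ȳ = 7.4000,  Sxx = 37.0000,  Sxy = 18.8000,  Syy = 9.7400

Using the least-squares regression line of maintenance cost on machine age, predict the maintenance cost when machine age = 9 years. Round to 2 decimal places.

9.18

b = Sxy/Sxx = 18.8/37 = 0.508108
a = ȳ − b·x̄ = 7.4 − 0.508108·5.5 = 4.605405
ŷ(9) = a + b·9 = 4.605405 + 0.508108·9 = 9.178378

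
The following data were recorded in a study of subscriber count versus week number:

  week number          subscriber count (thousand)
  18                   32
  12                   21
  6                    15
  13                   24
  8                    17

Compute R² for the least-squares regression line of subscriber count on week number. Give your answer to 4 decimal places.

n = 5, Σx = 57, Σy = 109, Σxy = 1366, Σx² = 737, Σy² = 2555
Sxx = Σx² − (Σx)²/n = 737 − 649.8 = 87.2
Sxy = Σxy − (Σx)(Σy)/n = 1366 − 1242.6 = 123.4
Syy = Σy² − (Σy)²/n = 2555 − 2376.2 = 178.8
R² = Sxy²/(Sxx·Syy) = (123.4)²/(87.2·178.8) = 0.976667

0.9767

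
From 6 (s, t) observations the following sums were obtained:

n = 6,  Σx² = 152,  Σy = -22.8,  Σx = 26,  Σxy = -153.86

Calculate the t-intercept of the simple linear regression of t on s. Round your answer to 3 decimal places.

2.266

Sxx = Σx² − (Σx)²/n = 152 − 112.666667 = 39.333333
Sxy = Σxy − (Σx)(Σy)/n = -153.86 − (-98.8) = -55.06
b = Sxy/Sxx = -55.06/39.333333 = -1.399831
a = ȳ − b·x̄ = -3.8 − (-1.399831)·4.333333 = 2.265932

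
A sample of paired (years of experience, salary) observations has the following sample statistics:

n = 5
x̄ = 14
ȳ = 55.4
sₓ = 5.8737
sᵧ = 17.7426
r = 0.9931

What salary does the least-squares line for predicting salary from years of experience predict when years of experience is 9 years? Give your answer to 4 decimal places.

b = r · sᵧ/sₓ = 0.9931 · 17.7426/5.8737 = 2.999843
a = ȳ − b·x̄ = 55.4 − 2.999843·14 = 13.402202
ŷ(9) = a + b·9 = 13.402202 + 2.999843·9 = 40.400787

40.4008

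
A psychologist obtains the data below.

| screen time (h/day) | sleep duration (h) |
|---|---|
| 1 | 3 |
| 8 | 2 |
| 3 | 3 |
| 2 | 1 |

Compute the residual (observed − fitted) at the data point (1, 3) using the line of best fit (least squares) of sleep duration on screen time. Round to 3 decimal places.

0.621

n = 4, Σx = 14, Σy = 9, Σxy = 30, Σx² = 78
Sxx = Σx² − (Σx)²/n = 78 − 49 = 29
Sxy = Σxy − (Σx)(Σy)/n = 30 − 31.5 = -1.5
b = Sxy/Sxx = -1.5/29 = -0.051724
a = ȳ − b·x̄ = 2.25 − (-0.051724)·3.5 = 2.431034
ŷ(1) = 2.431034 + (-0.051724)·1 = 2.379310
residual = y − ŷ = 3 − 2.379310 = 0.620690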